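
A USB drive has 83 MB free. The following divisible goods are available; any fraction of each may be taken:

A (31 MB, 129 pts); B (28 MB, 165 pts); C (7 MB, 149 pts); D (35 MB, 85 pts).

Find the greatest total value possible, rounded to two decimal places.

Take in order of value per unit:
- C (149/7 per unit): all 7 → value 149, running total 149.00
- B (165/28 per unit): all 28 → value 165, running total 314.00
- A (129/31 per unit): all 31 → value 129, running total 443.00
- D (85/35 per unit): 17 of 35 → value 17×85/35 = 41.2857, running total 484.29
Total 484.29.

484.29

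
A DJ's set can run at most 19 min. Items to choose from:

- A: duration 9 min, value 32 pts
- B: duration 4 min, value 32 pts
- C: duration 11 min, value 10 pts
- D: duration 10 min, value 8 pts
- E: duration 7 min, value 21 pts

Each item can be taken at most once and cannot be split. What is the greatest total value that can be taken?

64 pts

Check high-value combinations within 19 min:
- A+B: duration 9+4=13, value 32+32=64
- B+E: duration 4+7=11, value 32+21=53
- A+E: duration 9+7=16, value 32+21=53
Best: 64 pts.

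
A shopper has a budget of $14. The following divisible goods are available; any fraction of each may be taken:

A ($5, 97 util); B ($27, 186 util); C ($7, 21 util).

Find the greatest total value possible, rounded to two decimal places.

159.00

Take in order of value per unit:
- A (97/5 per unit): all 5 → value 97, running total 97.00
- B (186/27 per unit): 9 of 27 → value 9×186/27 = 62.0000, running total 159.00
Total 159.00.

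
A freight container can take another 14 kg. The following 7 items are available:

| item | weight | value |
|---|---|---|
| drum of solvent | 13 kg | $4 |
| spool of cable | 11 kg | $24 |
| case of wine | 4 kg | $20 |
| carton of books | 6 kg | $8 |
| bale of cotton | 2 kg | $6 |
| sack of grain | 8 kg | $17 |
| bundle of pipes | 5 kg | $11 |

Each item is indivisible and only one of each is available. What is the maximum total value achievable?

$43

This is a 0/1 knapsack; check combinations near the capacity.
- case of wine+bale of cotton+sack of grain: weight 4+2+8=14, value 20+6+17=43
- case of wine+bale of cotton+bundle of pipes: weight 4+2+5=11, value 20+6+11=37
- case of wine+sack of grain: weight 4+8=12, value 20+17=37
- case of wine+carton of books+bale of cotton: weight 4+6+2=12, value 20+8+6=34
- case of wine+bundle of pipes: weight 4+5=9, value 20+11=31
Best: $43.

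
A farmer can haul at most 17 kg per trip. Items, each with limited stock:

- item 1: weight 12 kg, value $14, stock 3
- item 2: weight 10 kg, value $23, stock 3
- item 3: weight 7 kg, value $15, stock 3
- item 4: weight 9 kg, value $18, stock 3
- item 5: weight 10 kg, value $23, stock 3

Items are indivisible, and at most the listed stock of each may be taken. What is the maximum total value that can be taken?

$38

Top feasible selections:
- 1×item 3 + 1×item 5: weight 17, value 38
- 1×item 2 + 1×item 3: weight 17, value 38
- 1×item 3 + 1×item 4: weight 16, value 33
- 2×item 3: weight 14, value 30
Best: $38.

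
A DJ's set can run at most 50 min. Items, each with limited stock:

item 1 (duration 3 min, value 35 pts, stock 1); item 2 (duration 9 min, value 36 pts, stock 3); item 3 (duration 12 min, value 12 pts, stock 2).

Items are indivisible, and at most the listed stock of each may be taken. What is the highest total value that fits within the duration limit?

Top feasible selections:
- 1×item 1 + 3×item 2 + 1×item 3: duration 42, value 155
- 1×item 1 + 3×item 2: duration 30, value 143
Best: 155 pts.

155 pts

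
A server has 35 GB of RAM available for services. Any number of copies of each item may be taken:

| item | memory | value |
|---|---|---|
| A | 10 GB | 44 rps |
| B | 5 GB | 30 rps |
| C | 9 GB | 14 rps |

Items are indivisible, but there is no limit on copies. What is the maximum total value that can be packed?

Best value-per-unit is B at 30/5, and filling with it alone uses memory 7×5=35. No mix of the others beats 7×30 = 210.

210 rps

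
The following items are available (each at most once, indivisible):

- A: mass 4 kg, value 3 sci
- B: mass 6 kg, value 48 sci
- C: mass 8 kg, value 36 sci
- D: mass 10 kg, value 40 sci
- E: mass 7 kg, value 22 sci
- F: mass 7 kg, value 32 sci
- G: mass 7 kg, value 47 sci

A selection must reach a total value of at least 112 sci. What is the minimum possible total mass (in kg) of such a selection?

Subsets with value ≥ 112, sorted by total mass:
- B+F+G: mass 20, value 127
- B+E+G: mass 20, value 117
Minimum mass: 20 kg.

20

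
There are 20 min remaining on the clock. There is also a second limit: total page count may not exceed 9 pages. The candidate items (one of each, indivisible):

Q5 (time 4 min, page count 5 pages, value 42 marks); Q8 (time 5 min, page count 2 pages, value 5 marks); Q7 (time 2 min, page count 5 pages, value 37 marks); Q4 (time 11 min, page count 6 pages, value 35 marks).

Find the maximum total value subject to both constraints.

Feasible sets respecting both limits:
- Q5+Q8: time 9, page count 7, value 47
- Q5: time 4, page count 5, value 42
- Q8+Q7: time 7, page count 7, value 42
Best: 47 marks.

47 marks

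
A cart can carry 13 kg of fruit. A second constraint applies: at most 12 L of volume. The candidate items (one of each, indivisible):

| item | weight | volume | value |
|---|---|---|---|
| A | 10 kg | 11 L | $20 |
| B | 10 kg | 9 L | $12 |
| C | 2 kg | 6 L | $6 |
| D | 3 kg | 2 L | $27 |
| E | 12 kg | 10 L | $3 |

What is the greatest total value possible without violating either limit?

$39

Feasible sets respecting both limits:
- B+D: weight 13, volume 11, value 39
- C+D: weight 5, volume 8, value 33
- D: weight 3, volume 2, value 27
- A: weight 10, volume 11, value 20
Best: $39.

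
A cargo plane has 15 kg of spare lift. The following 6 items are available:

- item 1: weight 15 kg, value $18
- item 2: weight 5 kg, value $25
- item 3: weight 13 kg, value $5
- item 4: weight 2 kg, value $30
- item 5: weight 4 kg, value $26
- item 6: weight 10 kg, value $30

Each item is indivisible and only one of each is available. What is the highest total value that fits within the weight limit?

$81

Check high-value combinations within 15 kg:
- item 2+item 4+item 5: weight 5+2+4=11, value 25+30+26=81
- item 4+item 6: weight 2+10=12, value 30+30=60
- item 4+item 5: weight 2+4=6, value 30+26=56
- item 5+item 6: weight 4+10=14, value 26+30=56
Best: $81.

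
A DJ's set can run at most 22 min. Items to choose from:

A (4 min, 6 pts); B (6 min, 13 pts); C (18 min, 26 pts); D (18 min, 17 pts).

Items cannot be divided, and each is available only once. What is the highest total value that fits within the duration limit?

32 pts

Check high-value combinations within 22 min:
- A+C: duration 4+18=22, value 6+26=32
- C: duration 18, value 26
- A+D: duration 4+18=22, value 6+17=23
- A+B: duration 4+6=10, value 6+13=19
Best: 32 pts.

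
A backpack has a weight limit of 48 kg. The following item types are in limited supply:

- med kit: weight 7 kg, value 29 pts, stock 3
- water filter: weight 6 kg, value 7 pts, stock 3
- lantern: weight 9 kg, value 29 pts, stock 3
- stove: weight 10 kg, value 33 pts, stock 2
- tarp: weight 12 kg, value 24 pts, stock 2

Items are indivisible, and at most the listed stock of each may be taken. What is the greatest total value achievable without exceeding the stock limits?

Best selections within weight 48 and stock limits:
- 3×med kit + 3×lantern: weight 48, value 174
- 3×med kit + 1×water filter + 2×stove: weight 47, value 160
Best: 174 pts.

174 pts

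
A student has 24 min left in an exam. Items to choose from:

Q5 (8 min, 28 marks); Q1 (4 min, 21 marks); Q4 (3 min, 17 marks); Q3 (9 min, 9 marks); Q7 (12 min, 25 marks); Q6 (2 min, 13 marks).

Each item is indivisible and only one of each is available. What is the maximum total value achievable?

Check high-value combinations within 24 min:
- Q5+Q1+Q4+Q6: time 8+4+3+2=17, value 28+21+17+13=79
- Q1+Q4+Q7+Q6: time 4+3+12+2=21, value 21+17+25+13=76
- Q5+Q1+Q4+Q3: time 8+4+3+9=24, value 28+21+17+9=75
Best: 79 marks.

79 marks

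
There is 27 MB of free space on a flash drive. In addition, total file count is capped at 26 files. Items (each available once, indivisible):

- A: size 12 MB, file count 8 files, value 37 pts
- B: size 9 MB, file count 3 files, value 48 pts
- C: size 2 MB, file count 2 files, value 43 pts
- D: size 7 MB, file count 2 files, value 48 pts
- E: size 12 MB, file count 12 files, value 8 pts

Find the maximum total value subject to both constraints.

Feasible sets respecting both limits:
- B+C+D: size 18, file count 7, value 139
- A+B+C: size 23, file count 13, value 128
- A+C+D: size 21, file count 12, value 128
Best: 139 pts.

139 pts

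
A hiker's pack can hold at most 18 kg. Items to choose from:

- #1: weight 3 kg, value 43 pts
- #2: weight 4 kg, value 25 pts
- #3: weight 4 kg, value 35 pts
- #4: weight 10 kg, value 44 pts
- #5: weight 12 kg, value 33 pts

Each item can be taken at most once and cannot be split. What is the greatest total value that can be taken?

122 pts

This is a 0/1 knapsack; check combinations near the capacity.
- #1+#3+#4: weight 3+4+10=17, value 43+35+44=122
- #1+#2+#4: weight 3+4+10=17, value 43+25+44=112
- #2+#3+#4: weight 4+4+10=18, value 25+35+44=104
Best: 122 pts.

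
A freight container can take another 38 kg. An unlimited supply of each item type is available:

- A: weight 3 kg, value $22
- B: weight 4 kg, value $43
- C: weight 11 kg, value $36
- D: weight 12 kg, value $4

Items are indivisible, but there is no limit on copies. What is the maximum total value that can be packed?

Best value-per-unit is B at 43/4; filling with it alone gives 9×43 = 387.
Optimal mix: 2×A + 8×B → weight 38, value 388.

$388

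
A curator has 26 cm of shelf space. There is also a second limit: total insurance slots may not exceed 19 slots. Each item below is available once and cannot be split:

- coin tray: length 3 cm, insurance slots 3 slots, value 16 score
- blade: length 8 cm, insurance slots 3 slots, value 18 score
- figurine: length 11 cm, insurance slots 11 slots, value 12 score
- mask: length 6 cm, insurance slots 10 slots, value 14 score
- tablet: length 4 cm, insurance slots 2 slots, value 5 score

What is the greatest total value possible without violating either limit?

53 score

Feasible sets respecting both limits:
- coin tray+blade+mask+tablet: length 21, insurance slots 18, value 53
- coin tray+blade+figurine+tablet: length 26, insurance slots 19, value 51
- coin tray+blade+mask: length 17, insurance slots 16, value 48
Best: 53 score.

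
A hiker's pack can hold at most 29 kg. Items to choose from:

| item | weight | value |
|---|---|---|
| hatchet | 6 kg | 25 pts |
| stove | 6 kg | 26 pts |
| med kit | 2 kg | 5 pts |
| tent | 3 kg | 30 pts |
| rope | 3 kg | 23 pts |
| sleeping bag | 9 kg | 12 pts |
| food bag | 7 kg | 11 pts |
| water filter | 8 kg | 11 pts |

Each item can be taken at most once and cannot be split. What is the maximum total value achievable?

Check high-value combinations within 29 kg:
- hatchet+stove+med kit+tent+rope+sleeping bag: weight 6+6+2+3+3+9=29, value 25+26+5+30+23+12=121
- hatchet+stove+med kit+tent+rope+food bag: weight 6+6+2+3+3+7=27, value 25+26+5+30+23+11=120
- hatchet+stove+med kit+tent+rope+water filter: weight 6+6+2+3+3+8=28, value 25+26+5+30+23+11=120
Best: 121 pts.

121 pts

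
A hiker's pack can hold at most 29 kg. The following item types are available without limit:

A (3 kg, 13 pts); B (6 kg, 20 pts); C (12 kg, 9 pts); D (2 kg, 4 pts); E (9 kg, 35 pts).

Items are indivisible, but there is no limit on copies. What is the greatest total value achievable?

121 pts

Best value-per-unit is A at 13/3; filling with it alone gives 9×13 = 117.
Optimal mix: 9×A + 1×D → weight 29, value 121.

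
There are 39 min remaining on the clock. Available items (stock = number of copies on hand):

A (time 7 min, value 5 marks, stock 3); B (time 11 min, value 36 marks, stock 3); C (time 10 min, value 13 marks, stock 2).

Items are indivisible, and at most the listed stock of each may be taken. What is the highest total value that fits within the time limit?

108 marks

Top feasible selections:
- 3×B: time 33, value 108
- 1×A + 2×B + 1×C: time 39, value 90
Best: 108 marks.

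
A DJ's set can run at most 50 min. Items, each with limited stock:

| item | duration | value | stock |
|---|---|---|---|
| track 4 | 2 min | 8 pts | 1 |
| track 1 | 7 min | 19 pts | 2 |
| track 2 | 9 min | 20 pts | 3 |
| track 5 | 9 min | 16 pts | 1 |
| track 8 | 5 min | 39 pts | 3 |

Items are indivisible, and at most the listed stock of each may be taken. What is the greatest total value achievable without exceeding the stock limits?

203 pts

Best selections within duration 50 and stock limits:
- 1×track 4 + 2×track 1 + 2×track 2 + 3×track 8: duration 49, value 203
- 1×track 4 + 2×track 1 + 1×track 2 + 1×track 5 + 3×track 8: duration 49, value 199
- 1×track 1 + 3×track 2 + 3×track 8: duration 49, value 196
Best: 203 pts.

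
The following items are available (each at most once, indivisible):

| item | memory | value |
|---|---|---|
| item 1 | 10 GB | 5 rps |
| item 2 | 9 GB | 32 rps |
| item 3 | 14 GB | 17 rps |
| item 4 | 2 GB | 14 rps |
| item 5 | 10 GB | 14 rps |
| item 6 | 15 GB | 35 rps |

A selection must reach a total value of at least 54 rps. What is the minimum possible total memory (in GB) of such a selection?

Subsets with value ≥ 54, sorted by total memory:
- item 2+item 4+item 5: memory 21, value 60
- item 2+item 6: memory 24, value 67
- item 2+item 3+item 4: memory 25, value 63
- item 2+item 4+item 6: memory 26, value 81
Minimum memory: 21 GB.

21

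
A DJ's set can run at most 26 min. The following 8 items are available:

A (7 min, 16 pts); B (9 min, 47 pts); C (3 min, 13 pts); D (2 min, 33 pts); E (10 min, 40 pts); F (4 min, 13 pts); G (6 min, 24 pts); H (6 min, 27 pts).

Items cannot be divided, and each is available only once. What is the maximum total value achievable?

Check high-value combinations within 26 min:
- B+C+D+G+H: duration 9+3+2+6+6=26, value 47+13+33+24+27=144
- B+C+D+E: duration 9+3+2+10=24, value 47+13+33+40=133
- B+C+D+F+H: duration 9+3+2+4+6=24, value 47+13+33+13+27=133
- B+D+E+F: duration 9+2+10+4=25, value 47+33+40+13=133
- B+D+G+H: duration 9+2+6+6=23, value 47+33+24+27=131
Best: 144 pts.

144 pts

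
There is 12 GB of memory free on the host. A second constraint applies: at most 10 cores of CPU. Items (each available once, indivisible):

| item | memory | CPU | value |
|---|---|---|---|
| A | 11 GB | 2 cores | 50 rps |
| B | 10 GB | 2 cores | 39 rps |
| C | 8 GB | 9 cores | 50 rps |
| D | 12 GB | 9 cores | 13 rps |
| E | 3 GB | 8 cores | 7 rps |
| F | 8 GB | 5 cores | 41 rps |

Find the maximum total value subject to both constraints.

Feasible sets respecting both limits:
- A: memory 11, CPU 2, value 50
- C: memory 8, CPU 9, value 50
- F: memory 8, CPU 5, value 41
Best: 50 rps.

50 rps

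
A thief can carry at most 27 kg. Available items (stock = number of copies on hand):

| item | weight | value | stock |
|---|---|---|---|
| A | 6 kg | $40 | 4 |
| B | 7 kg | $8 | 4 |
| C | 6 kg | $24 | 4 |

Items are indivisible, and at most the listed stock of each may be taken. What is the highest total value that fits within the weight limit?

Best selections within weight 27 and stock limits:
- 4×A: weight 24, value 160
- 3×A + 1×C: weight 24, value 144
Best: $160.

$160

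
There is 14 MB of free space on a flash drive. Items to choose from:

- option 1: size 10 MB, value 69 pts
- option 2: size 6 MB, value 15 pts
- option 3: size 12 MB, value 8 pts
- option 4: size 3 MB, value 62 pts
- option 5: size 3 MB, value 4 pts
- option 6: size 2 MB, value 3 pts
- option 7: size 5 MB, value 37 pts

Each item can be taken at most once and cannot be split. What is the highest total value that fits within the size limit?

131 pts

Check high-value combinations within 14 MB:
- option 1+option 4: size 10+3=13, value 69+62=131
- option 2+option 4+option 7: size 6+3+5=14, value 15+62+37=114
- option 4+option 5+option 6+option 7: size 3+3+2+5=13, value 62+4+3+37=106
- option 4+option 5+option 7: size 3+3+5=11, value 62+4+37=103
- option 4+option 6+option 7: size 3+2+5=10, value 62+3+37=102
Best: 131 pts.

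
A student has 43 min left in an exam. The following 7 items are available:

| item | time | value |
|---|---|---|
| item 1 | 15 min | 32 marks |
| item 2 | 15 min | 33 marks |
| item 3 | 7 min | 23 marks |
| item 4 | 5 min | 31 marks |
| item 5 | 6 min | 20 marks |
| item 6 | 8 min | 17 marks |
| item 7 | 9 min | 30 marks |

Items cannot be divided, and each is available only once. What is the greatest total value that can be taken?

137 marks

Check high-value combinations within 43 min:
- item 2+item 3+item 4+item 5+item 7: time 15+7+5+6+9=42, value 33+23+31+20+30=137
- item 1+item 3+item 4+item 5+item 7: time 15+7+5+6+9=42, value 32+23+31+20+30=136
- item 2+item 4+item 5+item 6+item 7: time 15+5+6+8+9=43, value 33+31+20+17+30=131
- item 1+item 4+item 5+item 6+item 7: time 15+5+6+8+9=43, value 32+31+20+17+30=130
Best: 137 marks.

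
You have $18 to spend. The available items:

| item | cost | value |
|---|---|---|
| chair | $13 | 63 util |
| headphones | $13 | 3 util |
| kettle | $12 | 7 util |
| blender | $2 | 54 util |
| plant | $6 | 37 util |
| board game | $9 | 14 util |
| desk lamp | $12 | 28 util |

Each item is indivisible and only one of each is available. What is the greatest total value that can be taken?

This is a 0/1 knapsack; check combinations near the capacity.
- chair+blender: cost 13+2=15, value 63+54=117
- blender+plant+board game: cost 2+6+9=17, value 54+37+14=105
- blender+plant: cost 2+6=8, value 54+37=91
- blender+desk lamp: cost 2+12=14, value 54+28=82
- blender+board game: cost 2+9=11, value 54+14=68
Best: 117 util.

117 util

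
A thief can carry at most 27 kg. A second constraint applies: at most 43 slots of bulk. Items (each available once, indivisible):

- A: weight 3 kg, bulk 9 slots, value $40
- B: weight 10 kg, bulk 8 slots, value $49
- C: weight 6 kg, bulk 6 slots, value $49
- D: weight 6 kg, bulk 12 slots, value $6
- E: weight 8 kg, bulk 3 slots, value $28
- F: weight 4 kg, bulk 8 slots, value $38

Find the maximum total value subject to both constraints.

Feasible sets respecting both limits:
- A+B+C+F: weight 23, bulk 31, value 176
- A+B+C+E: weight 27, bulk 26, value 166
- A+C+D+E+F: weight 27, bulk 38, value 161
Best: $176.

$176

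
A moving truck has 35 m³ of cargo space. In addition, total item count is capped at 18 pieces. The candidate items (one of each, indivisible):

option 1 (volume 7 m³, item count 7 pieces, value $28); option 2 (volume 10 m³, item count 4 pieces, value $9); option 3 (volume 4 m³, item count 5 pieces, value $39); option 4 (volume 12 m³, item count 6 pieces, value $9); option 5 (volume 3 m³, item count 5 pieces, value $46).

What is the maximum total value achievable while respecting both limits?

$113

Feasible sets respecting both limits:
- option 1+option 3+option 5: volume 14, item count 17, value 113
- option 2+option 3+option 5: volume 17, item count 14, value 94
- option 3+option 4+option 5: volume 19, item count 16, value 94
Best: $113.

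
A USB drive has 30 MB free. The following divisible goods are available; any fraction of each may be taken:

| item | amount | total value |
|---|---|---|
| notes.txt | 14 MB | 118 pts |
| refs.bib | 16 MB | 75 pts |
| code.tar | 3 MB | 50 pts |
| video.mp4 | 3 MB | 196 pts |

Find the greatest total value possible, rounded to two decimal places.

410.88

Take in order of value per unit:
- video.mp4 (196/3 per unit): all 3 → value 196, running total 196.00
- code.tar (50/3 per unit): all 3 → value 50, running total 246.00
- notes.txt (118/14 per unit): all 14 → value 118, running total 364.00
- refs.bib (75/16 per unit): 10 of 16 → value 10×75/16 = 46.8750, running total 410.88
Total 410.88.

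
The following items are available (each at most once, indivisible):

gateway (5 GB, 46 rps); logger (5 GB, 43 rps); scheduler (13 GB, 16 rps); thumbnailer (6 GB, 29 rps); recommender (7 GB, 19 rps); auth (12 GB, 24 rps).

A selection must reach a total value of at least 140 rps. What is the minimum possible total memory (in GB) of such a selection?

Subsets with value ≥ 140, sorted by total memory:
- gateway+logger+thumbnailer+auth: memory 28, value 142
- gateway+logger+thumbnailer+recommender+auth: memory 35, value 161
Minimum memory: 28 GB.

28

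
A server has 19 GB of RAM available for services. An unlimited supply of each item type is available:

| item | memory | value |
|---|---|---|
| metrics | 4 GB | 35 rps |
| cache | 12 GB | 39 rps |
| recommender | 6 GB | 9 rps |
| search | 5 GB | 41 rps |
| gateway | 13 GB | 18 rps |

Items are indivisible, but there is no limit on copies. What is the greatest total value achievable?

158 rps

Best value-per-unit is metrics at 35/4; filling with it alone gives 4×35 = 140.
Optimal mix: 1×metrics + 3×search → memory 19, value 158.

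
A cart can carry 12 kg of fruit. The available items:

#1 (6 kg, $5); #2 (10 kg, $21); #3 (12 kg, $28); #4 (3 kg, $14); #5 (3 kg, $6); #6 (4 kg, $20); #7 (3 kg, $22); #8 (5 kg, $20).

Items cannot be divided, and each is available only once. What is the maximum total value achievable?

Check high-value combinations within 12 kg:
- #6+#7+#8: weight 4+3+5=12, value 20+22+20=62
- #4+#6+#7: weight 3+4+3=10, value 14+20+22=56
- #4+#7+#8: weight 3+3+5=11, value 14+22+20=56
Best: $62.

$62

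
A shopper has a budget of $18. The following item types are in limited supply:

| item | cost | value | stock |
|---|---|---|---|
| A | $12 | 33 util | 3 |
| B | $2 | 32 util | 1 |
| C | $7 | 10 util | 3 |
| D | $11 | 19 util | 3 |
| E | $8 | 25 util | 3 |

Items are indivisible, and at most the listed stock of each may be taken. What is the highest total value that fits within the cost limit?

82 util

Top feasible selections:
- 1×B + 2×E: cost 18, value 82
- 1×B + 1×C + 1×E: cost 17, value 67
Best: 82 util.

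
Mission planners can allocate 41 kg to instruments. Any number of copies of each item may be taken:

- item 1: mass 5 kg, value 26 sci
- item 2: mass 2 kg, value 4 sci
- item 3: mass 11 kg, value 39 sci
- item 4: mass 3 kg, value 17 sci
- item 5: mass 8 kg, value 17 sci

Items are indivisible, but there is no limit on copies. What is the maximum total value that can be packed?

Best value-per-unit is item 4 at 17/3; filling with it alone gives 13×17 = 221.
Optimal mix: 1×item 1 + 12×item 4 → mass 41, value 230.

230 sci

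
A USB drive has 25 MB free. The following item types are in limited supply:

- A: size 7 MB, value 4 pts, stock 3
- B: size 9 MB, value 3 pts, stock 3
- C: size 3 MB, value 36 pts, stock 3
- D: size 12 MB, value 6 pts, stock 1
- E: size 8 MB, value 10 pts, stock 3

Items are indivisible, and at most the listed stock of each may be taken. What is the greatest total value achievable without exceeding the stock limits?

128 pts

Top feasible selections:
- 3×C + 2×E: size 25, value 128
- 1×A + 3×C + 1×E: size 24, value 122
- 3×C + 1×E: size 17, value 118
Best: 128 pts.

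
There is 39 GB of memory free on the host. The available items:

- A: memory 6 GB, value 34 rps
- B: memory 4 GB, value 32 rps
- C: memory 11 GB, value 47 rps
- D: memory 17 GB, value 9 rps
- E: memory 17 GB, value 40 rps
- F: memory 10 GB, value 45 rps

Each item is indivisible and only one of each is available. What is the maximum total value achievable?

Check high-value combinations within 39 GB:
- A+B+C+F: memory 6+4+11+10=31, value 34+32+47+45=158
- A+B+C+E: memory 6+4+11+17=38, value 34+32+47+40=153
- A+B+E+F: memory 6+4+17+10=37, value 34+32+40+45=151
Best: 158 rps.

158 rps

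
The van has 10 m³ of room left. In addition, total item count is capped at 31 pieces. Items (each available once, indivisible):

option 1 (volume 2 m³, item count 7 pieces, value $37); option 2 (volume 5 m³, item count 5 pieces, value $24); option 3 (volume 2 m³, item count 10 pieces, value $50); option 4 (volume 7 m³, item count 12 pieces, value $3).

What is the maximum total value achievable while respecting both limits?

$111

Feasible sets respecting both limits:
- option 1+option 2+option 3: volume 9, item count 22, value 111
- option 1+option 3: volume 4, item count 17, value 87
- option 2+option 3: volume 7, item count 15, value 74
Best: $111.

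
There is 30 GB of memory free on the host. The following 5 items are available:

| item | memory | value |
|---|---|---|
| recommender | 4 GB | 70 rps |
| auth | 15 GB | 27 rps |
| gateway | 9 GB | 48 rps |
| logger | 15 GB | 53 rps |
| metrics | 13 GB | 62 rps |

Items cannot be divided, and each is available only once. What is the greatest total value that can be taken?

Check high-value combinations within 30 GB:
- recommender+gateway+metrics: memory 4+9+13=26, value 70+48+62=180
- recommender+gateway+logger: memory 4+9+15=28, value 70+48+53=171
- recommender+auth+gateway: memory 4+15+9=28, value 70+27+48=145
Best: 180 rps.

180 rps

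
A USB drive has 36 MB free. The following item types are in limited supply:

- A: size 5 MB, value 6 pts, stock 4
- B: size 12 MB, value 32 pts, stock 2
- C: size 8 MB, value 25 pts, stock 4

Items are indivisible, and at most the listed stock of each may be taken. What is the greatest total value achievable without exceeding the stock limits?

107 pts

Top feasible selections:
- 1×B + 3×C: size 36, value 107
- 4×C: size 32, value 100
- 2×B + 1×C: size 32, value 89
- 1×A + 1×B + 2×C: size 33, value 88
Best: 107 pts.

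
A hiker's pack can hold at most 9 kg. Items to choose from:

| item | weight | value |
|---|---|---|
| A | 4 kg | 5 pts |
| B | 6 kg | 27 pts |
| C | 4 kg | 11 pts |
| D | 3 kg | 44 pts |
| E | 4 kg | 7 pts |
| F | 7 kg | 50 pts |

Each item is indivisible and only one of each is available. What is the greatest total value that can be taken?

Check high-value combinations within 9 kg:
- B+D: weight 6+3=9, value 27+44=71
- C+D: weight 4+3=7, value 11+44=55
- D+E: weight 3+4=7, value 44+7=51
- F: weight 7, value 50
- A+D: weight 4+3=7, value 5+44=49
Best: 71 pts.

71 pts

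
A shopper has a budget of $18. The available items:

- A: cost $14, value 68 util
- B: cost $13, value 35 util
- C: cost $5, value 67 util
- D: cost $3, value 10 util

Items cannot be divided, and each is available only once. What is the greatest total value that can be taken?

This is a 0/1 knapsack; check combinations near the capacity.
- B+C: cost 13+5=18, value 35+67=102
- A+D: cost 14+3=17, value 68+10=78
- C+D: cost 5+3=8, value 67+10=77
- A: cost 14, value 68
Best: 102 util.

102 util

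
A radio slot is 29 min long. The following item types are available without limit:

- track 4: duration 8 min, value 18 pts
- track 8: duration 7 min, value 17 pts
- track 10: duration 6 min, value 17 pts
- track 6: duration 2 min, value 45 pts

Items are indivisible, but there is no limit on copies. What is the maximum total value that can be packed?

Best value-per-unit is track 6 at 45/2, and filling with it alone uses duration 14×2=28. No mix of the others beats 14×45 = 630.

630 pts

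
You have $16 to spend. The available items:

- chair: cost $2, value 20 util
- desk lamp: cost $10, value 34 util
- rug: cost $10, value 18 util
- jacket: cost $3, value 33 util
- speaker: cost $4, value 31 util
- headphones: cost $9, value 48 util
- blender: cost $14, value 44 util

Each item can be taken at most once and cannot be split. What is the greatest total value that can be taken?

This is a 0/1 knapsack; check combinations near the capacity.
- jacket+speaker+headphones: cost 3+4+9=16, value 33+31+48=112
- chair+jacket+headphones: cost 2+3+9=14, value 20+33+48=101
- chair+speaker+headphones: cost 2+4+9=15, value 20+31+48=99
- chair+desk lamp+jacket: cost 2+10+3=15, value 20+34+33=87
Best: 112 util.

112 util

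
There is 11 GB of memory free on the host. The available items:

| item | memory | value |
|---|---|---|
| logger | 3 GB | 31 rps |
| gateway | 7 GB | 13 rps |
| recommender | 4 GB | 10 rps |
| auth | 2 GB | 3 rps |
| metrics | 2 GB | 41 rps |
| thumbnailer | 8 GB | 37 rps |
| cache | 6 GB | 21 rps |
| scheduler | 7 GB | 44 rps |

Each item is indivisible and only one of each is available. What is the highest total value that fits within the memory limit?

Check high-value combinations within 11 GB:
- logger+metrics+cache: memory 3+2+6=11, value 31+41+21=93
- auth+metrics+scheduler: memory 2+2+7=11, value 3+41+44=88
- metrics+scheduler: memory 2+7=9, value 41+44=85
- logger+recommender+auth+metrics: memory 3+4+2+2=11, value 31+10+3+41=85
Best: 93 rps.

93 rps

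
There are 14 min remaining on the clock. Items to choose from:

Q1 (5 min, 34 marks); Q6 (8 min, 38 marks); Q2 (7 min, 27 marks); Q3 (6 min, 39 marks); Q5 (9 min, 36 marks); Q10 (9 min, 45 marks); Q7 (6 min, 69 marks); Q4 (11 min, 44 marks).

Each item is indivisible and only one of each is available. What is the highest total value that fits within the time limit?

Check high-value combinations within 14 min:
- Q3+Q7: time 6+6=12, value 39+69=108
- Q6+Q7: time 8+6=14, value 38+69=107
- Q1+Q7: time 5+6=11, value 34+69=103
Best: 108 marks.

108 marks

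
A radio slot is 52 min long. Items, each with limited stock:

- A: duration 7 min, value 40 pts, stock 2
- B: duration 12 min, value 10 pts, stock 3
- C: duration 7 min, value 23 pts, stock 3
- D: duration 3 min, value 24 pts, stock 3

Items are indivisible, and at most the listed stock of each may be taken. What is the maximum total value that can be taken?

221 pts

Best selections within duration 52 and stock limits:
- 2×A + 3×C + 3×D: duration 44, value 221
- 2×A + 1×B + 2×C + 3×D: duration 49, value 208
Best: 221 pts.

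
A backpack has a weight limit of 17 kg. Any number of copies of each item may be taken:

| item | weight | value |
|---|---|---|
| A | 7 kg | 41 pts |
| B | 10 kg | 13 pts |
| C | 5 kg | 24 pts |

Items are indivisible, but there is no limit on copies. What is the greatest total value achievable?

Best value-per-unit is A at 41/7; filling with it alone gives 2×41 = 82.
Optimal mix: 1×A + 2×C → weight 17, value 89.

89 pts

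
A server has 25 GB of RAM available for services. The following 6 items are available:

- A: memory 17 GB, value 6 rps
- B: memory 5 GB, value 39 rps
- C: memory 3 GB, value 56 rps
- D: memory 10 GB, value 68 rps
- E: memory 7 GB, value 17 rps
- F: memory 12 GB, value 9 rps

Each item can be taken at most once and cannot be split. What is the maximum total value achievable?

180 rps

Check high-value combinations within 25 GB:
- B+C+D+E: memory 5+3+10+7=25, value 39+56+68+17=180
- B+C+D: memory 5+3+10=18, value 39+56+68=163
- C+D+E: memory 3+10+7=20, value 56+68+17=141
- C+D+F: memory 3+10+12=25, value 56+68+9=133
- C+D: memory 3+10=13, value 56+68=124
Best: 180 rps.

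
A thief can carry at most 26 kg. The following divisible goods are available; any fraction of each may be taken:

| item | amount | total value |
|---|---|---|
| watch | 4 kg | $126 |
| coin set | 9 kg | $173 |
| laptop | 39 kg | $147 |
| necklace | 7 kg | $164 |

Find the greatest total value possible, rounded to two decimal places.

Take in order of value per unit:
- watch (126/4 per unit): all 4 → value 126, running total 126.00
- necklace (164/7 per unit): all 7 → value 164, running total 290.00
- coin set (173/9 per unit): all 9 → value 173, running total 463.00
- laptop (147/39 per unit): 6 of 39 → value 6×147/39 = 22.6154, running total 485.62
Total 485.62.

485.62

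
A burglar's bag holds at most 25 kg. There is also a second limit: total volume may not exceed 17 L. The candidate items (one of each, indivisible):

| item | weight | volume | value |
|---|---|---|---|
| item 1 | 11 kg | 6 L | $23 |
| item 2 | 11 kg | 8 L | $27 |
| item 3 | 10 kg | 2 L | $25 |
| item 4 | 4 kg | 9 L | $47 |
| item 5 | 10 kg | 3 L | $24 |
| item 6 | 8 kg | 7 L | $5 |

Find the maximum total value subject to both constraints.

$96

Feasible sets respecting both limits:
- item 3+item 4+item 5: weight 24, volume 14, value 96
- item 1+item 3+item 4: weight 25, volume 17, value 95
- item 2+item 4: weight 15, volume 17, value 74
Best: $96.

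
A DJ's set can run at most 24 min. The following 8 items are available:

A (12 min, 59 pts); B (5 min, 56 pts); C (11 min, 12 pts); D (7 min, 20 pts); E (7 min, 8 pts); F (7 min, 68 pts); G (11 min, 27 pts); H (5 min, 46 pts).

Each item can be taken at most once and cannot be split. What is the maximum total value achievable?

Check high-value combinations within 24 min:
- B+D+F+H: duration 5+7+7+5=24, value 56+20+68+46=190
- A+B+F: duration 12+5+7=24, value 59+56+68=183
- B+E+F+H: duration 5+7+7+5=24, value 56+8+68+46=178
- A+F+H: duration 12+7+5=24, value 59+68+46=173
Best: 190 pts.

190 pts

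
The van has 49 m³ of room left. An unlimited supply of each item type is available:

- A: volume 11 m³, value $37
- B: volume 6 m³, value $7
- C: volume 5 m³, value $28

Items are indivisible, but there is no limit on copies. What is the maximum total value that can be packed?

$252

Best value-per-unit is C at 28/5, and filling with it alone uses volume 9×5=45. No mix of the others beats 9×28 = 252.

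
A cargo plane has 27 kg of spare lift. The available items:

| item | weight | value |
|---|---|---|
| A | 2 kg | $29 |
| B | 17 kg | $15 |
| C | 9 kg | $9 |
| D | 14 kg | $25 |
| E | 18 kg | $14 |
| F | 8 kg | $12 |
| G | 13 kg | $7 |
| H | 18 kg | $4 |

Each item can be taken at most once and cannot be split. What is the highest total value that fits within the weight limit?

$66

Check high-value combinations within 27 kg:
- A+D+F: weight 2+14+8=24, value 29+25+12=66
- A+C+D: weight 2+9+14=25, value 29+9+25=63
- A+B+F: weight 2+17+8=27, value 29+15+12=56
- A+D: weight 2+14=16, value 29+25=54
- A+C+F: weight 2+9+8=19, value 29+9+12=50
Best: $66.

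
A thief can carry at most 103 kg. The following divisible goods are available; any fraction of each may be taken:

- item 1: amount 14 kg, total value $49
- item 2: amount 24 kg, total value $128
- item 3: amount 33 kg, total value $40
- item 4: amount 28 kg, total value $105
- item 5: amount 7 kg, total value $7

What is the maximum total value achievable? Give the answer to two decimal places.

Take in order of value per unit:
- item 2 (128/24 per unit): all 24 → value 128, running total 128.00
- item 4 (105/28 per unit): all 28 → value 105, running total 233.00
- item 1 (49/14 per unit): all 14 → value 49, running total 282.00
- item 3 (40/33 per unit): all 33 → value 40, running total 322.00
- item 5 (7/7 per unit): 4 of 7 → value 4×7/7 = 4.0000, running total 326.00
Total 326.00.

326.00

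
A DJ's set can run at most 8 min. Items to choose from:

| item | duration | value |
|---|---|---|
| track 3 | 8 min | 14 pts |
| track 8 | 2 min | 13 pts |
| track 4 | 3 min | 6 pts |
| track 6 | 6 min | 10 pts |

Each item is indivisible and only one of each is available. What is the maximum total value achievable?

23 pts

This is a 0/1 knapsack; check combinations near the capacity.
- track 8+track 6: duration 2+6=8, value 13+10=23
- track 8+track 4: duration 2+3=5, value 13+6=19
- track 3: duration 8, value 14
- track 8: duration 2, value 13
Best: 23 pts.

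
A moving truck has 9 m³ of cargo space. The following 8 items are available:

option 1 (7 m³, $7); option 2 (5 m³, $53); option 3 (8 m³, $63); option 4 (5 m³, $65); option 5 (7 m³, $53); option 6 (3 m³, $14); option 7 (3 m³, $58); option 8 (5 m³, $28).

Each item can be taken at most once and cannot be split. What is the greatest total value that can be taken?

Check high-value combinations within 9 m³:
- option 4+option 7: volume 5+3=8, value 65+58=123
- option 2+option 7: volume 5+3=8, value 53+58=111
- option 7+option 8: volume 3+5=8, value 58+28=86
- option 4+option 6: volume 5+3=8, value 65+14=79
Best: $123.

$123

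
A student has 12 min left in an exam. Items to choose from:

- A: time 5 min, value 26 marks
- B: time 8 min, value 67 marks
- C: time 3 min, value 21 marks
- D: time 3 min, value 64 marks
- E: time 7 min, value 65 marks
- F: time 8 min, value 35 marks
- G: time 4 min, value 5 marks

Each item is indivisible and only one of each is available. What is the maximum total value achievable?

131 marks

Check high-value combinations within 12 min:
- B+D: time 8+3=11, value 67+64=131
- D+E: time 3+7=10, value 64+65=129
- A+C+D: time 5+3+3=11, value 26+21+64=111
Best: 131 marks.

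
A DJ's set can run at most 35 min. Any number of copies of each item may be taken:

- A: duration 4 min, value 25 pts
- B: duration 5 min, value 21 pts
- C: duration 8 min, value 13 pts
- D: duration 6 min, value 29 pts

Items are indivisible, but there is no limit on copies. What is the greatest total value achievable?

204 pts

Best value-per-unit is A at 25/4; filling with it alone gives 8×25 = 200.
Optimal mix: 7×A + 1×D → duration 34, value 204.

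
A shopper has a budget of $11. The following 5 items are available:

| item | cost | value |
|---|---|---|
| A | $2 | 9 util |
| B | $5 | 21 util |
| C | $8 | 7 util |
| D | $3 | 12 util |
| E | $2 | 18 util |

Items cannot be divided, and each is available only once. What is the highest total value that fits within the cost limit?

Check high-value combinations within $11:
- B+D+E: cost 5+3+2=10, value 21+12+18=51
- A+B+E: cost 2+5+2=9, value 9+21+18=48
- A+B+D: cost 2+5+3=10, value 9+21+12=42
- B+E: cost 5+2=7, value 21+18=39
Best: 51 util.

51 util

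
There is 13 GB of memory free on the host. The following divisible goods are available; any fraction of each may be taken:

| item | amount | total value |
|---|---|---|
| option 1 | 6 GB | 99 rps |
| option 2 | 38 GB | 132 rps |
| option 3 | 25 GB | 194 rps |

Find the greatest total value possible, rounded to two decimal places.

Take in order of value per unit:
- option 1 (99/6 per unit): all 6 → value 99, running total 99.00
- option 3 (194/25 per unit): 7 of 25 → value 7×194/25 = 54.3200, running total 153.32
Total 153.32.

153.32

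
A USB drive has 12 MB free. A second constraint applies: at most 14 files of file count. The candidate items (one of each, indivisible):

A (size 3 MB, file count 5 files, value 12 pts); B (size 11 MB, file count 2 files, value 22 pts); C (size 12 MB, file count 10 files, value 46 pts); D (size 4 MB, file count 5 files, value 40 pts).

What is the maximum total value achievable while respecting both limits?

52 pts

Feasible sets respecting both limits:
- A+D: size 7, file count 10, value 52
- C: size 12, file count 10, value 46
- D: size 4, file count 5, value 40
- B: size 11, file count 2, value 22
Best: 52 pts.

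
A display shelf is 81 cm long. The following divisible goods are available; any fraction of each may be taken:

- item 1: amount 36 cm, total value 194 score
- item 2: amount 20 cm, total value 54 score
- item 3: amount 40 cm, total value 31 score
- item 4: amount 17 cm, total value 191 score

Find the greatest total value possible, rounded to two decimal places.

445.20

Take in order of value per unit:
- item 4 (191/17 per unit): all 17 → value 191, running total 191.00
- item 1 (194/36 per unit): all 36 → value 194, running total 385.00
- item 2 (54/20 per unit): all 20 → value 54, running total 439.00
- item 3 (31/40 per unit): 8 of 40 → value 8×31/40 = 6.2000, running total 445.20
Total 445.20.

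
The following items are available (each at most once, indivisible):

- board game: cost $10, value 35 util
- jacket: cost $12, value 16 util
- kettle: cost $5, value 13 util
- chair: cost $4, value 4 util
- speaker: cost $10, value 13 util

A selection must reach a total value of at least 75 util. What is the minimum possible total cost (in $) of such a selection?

Subsets with value ≥ 75, sorted by total cost:
- board game+jacket+kettle+speaker: cost 37, value 77
- board game+jacket+kettle+chair+speaker: cost 41, value 81
Minimum cost: 37 $.

37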